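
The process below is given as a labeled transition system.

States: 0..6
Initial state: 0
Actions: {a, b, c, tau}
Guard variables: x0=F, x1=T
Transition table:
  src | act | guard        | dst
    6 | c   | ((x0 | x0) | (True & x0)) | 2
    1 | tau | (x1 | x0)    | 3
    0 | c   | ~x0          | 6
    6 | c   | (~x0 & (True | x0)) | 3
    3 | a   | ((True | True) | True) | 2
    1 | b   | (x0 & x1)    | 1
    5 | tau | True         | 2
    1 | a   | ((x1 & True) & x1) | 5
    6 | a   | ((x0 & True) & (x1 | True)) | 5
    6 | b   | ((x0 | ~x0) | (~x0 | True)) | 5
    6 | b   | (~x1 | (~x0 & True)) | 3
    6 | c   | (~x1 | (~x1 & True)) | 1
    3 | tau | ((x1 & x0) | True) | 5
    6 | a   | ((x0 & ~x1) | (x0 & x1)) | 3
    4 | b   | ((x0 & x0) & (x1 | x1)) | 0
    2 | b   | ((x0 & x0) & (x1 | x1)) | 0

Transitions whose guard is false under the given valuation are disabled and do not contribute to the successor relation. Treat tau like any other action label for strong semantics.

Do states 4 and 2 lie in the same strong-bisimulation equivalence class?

Bisimulation quotient by refinement:
  P[0] = {{0,1,2,3,4,5,6}}
  P[1] = {{0},{1,3},{2,4},{5},{6}}
  P[2] = {{0},{1},{2,4},{3},{5},{6}}
stable after 3 split(s): 6 block(s)
4∈{2,4}, 2∈{2,4}

Answer: BISIMILAR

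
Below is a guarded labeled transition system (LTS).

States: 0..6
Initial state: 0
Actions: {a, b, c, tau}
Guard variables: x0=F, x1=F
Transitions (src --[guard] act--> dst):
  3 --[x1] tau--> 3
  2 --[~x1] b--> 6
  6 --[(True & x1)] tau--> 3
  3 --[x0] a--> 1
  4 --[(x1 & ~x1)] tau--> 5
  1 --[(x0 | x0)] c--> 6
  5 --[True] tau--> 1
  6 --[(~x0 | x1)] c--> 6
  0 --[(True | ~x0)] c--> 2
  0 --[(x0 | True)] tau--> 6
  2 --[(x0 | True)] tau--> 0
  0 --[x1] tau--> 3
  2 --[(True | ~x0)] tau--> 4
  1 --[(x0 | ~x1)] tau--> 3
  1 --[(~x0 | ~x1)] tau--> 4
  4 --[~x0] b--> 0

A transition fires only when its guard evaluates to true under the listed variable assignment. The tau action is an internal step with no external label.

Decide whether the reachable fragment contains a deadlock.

Reach set: {0,2,4,6}
  0: c→2  tau→6  [2 out]
  2: b→6  tau→0  tau→4  [3 out]
  4: b→0  [1 out]
  6: c→6  [1 out]

Answer: DEADLOCK-FREE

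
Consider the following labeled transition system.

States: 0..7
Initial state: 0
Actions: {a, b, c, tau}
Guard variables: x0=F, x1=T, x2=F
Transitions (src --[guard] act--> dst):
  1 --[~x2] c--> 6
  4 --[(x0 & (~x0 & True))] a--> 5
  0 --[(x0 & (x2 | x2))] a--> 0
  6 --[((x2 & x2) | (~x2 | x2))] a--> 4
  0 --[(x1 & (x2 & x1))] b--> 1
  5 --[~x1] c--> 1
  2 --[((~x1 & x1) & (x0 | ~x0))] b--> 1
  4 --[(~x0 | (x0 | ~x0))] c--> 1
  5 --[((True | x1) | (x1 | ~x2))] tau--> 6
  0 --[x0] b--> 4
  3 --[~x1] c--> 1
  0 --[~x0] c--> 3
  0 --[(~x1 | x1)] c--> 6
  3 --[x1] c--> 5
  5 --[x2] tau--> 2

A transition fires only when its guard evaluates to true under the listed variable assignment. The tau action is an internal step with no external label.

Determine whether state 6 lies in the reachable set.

Answer: REACHABLE

Working:
7 transition(s) survive guard evaluation.
Layer 0: {0}
Layer 1: {3,6}  now seen {0,3,6}
Layer 2: {4,5}  now seen {0,3,4,5,6}
Layer 3: {1}  now seen {0,1,3,4,5,6}
Reach set: {0,1,3,4,5,6}
Path to 6: c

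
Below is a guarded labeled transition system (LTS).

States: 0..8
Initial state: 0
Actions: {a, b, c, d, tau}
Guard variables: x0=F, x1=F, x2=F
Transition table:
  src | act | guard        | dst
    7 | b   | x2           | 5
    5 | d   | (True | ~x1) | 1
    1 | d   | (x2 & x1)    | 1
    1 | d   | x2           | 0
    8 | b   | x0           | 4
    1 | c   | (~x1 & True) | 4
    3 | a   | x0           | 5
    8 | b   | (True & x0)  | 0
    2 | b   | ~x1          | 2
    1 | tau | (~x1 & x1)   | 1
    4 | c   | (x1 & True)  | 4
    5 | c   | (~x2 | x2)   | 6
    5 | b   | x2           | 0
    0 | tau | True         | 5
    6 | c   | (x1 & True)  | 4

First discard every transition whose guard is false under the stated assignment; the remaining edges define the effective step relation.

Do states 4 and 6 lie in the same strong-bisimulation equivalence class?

Answer: BISIMILAR

Working:
Refine partition for ~:
  round 0: {{0,1,2,3,4,5,6,7,8}}
  round 1: {{0},{1},{2},{3,4,6,7,8},{5}}
stable after 2 split(s): 5 block(s)
class of 4: {3,4,6,7,8}; class of 6: {3,4,6,7,8}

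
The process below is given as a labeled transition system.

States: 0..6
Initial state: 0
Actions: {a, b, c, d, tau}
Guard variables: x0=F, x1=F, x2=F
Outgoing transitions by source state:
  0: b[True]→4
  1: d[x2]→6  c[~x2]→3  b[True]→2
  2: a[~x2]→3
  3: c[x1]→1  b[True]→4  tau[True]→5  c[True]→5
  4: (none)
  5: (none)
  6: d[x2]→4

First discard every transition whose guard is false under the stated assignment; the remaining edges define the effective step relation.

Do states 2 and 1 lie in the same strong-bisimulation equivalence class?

Bisimulation quotient by refinement:
  round 0: {{0,1,2,3,4,5,6}}
  round 1: {{0},{1},{2},{3},{4,5,6}}
Fixed point at round 2; 5 class(es).
class of 2: {2}; class of 1: {1}

Answer: NOT BISIMILAR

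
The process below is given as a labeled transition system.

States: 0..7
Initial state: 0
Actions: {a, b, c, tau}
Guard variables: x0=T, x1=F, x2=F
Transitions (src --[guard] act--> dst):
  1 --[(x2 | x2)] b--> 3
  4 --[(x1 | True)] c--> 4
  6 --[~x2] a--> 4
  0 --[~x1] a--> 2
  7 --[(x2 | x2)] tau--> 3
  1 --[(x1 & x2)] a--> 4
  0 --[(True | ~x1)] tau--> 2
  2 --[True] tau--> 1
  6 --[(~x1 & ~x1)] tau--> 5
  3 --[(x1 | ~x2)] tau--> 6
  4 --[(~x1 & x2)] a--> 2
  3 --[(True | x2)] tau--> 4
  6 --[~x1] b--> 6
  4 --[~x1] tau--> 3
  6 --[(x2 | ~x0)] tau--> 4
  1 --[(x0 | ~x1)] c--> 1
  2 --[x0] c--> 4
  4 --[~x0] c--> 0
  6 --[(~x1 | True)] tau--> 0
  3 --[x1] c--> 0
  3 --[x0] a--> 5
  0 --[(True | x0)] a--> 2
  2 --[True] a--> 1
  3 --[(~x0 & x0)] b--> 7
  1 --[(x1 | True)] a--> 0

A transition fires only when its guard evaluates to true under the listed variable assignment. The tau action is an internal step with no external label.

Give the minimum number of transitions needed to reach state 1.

Answer: 2

Analysis:
BFS to 1:
  Layer 0: {0}
  Layer 1: {2}
  Layer 2: {1,4}
depth(1)=2, e.g. a·a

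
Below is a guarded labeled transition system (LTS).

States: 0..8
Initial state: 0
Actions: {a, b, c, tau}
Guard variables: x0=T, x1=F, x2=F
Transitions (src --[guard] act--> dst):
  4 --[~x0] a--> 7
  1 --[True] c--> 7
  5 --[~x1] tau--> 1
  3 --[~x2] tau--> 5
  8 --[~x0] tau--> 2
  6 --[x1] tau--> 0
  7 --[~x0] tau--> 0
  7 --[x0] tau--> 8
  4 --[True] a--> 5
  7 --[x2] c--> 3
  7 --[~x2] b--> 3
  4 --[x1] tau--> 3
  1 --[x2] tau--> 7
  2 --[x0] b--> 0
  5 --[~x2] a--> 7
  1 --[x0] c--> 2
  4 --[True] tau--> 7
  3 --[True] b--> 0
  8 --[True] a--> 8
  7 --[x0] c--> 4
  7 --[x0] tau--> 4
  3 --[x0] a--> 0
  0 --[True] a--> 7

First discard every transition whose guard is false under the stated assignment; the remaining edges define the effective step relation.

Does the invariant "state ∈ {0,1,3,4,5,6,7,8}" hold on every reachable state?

Answer: INVARIANT VIOLATED at state 2

Analysis:
Inv-set: {0,1,3,4,5,6,7,8}
Reach set: {0,1,2,3,4,5,7,8}
  0: safe
  1: safe
  2: VIOLATES
  3: safe
  4: safe
  5: safe
  7: safe
  8: safe
counterexample path to 2: a·tau·a·tau·c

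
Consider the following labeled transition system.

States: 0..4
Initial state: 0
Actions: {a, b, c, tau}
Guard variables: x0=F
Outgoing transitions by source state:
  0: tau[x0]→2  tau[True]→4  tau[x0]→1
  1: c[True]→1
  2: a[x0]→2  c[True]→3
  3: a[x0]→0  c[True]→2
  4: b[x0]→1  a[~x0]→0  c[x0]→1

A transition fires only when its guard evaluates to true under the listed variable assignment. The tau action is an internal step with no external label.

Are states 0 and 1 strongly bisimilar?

Refine partition for ~:
  π0 = {{0,1,2,3,4}}
  π1 = {{0},{1,2,3},{4}}
3 equivalence class(es) (converged in 2)
class of 0: {0}; class of 1: {1,2,3}

Answer: NOT BISIMILAR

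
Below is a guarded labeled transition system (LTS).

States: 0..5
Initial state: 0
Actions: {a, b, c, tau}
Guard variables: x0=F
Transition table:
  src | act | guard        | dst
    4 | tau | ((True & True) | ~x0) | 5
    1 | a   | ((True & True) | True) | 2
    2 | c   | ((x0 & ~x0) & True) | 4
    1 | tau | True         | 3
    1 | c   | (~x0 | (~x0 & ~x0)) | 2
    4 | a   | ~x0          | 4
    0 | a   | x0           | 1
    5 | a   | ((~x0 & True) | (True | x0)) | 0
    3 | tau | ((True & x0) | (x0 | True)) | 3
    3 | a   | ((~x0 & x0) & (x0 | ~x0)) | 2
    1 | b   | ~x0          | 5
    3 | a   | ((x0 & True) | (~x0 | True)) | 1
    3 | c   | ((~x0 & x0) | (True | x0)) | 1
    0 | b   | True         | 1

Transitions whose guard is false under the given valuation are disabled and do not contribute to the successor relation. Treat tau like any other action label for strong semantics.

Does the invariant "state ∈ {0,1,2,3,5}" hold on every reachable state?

Inv-set: {0,1,2,3,5}
R = {0,1,2,3,5}
  0: safe
  1: safe
  2: safe
  3: safe
  5: safe

Answer: INVARIANT HOLDS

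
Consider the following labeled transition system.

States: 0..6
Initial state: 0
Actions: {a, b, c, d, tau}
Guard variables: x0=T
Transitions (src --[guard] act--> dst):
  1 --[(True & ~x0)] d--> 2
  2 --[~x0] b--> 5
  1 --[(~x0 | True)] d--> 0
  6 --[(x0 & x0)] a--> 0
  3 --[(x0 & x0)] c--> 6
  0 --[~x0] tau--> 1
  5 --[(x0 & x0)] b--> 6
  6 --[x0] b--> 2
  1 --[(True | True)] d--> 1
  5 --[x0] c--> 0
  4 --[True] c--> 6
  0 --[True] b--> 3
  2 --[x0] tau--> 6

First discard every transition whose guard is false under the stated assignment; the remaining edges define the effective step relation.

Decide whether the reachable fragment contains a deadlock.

Answer: DEADLOCK-FREE

Trace:
Reachable = {0,2,3,6}
  0: b→3  [deg 1]
  2: tau→6  [deg 1]
  3: c→6  [deg 1]
  6: a→0  b→2  [deg 2]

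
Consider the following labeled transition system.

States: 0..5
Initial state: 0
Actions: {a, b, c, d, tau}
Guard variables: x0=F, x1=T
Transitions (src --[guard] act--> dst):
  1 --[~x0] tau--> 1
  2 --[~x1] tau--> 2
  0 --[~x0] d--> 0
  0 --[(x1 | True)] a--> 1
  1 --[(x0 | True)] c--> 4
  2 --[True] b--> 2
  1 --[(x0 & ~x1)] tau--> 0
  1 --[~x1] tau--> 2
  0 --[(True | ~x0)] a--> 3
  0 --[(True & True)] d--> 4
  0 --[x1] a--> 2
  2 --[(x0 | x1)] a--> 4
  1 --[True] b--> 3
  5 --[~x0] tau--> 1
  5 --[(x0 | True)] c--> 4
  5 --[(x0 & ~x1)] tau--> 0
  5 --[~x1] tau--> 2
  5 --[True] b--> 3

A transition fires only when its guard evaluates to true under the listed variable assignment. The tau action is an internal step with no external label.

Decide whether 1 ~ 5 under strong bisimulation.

Answer: BISIMILAR

Working:
Compute ~ classes (split until stable):
  P[0] = {{0,1,2,3,4,5}}
  P[1] = {{0},{1,5},{2},{3,4}}
stable after 2 split(s): 4 block(s)
1∈{1,5}, 5∈{1,5}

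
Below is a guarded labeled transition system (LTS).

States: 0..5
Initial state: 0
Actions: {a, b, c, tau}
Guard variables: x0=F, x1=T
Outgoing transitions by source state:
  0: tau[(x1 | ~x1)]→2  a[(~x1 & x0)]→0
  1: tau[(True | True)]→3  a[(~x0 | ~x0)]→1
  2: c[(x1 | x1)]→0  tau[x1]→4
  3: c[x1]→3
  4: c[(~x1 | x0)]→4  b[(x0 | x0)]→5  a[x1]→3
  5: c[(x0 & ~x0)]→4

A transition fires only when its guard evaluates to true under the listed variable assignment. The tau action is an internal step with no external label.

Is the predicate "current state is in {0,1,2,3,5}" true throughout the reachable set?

Answer: INVARIANT VIOLATED at state 4

Trace:
Inv-set: {0,1,2,3,5}
R = {0,2,3,4}
  0: ok
  2: ok
  3: ok
  4: outside
counterexample path to 4: tau·tau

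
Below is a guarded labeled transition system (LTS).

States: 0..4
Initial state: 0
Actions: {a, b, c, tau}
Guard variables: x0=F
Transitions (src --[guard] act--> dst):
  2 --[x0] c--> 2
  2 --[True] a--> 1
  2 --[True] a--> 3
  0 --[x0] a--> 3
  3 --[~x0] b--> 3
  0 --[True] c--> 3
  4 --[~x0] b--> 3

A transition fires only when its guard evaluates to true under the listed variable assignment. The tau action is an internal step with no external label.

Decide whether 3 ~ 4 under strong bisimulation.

Answer: BISIMILAR

Working:
Bisimulation quotient by refinement:
  P[0] = {{0,1,2,3,4}}
  P[1] = {{0},{1},{2},{3,4}}
stable after 2 split(s): 4 block(s)
[3]={3,4}  [4]={3,4}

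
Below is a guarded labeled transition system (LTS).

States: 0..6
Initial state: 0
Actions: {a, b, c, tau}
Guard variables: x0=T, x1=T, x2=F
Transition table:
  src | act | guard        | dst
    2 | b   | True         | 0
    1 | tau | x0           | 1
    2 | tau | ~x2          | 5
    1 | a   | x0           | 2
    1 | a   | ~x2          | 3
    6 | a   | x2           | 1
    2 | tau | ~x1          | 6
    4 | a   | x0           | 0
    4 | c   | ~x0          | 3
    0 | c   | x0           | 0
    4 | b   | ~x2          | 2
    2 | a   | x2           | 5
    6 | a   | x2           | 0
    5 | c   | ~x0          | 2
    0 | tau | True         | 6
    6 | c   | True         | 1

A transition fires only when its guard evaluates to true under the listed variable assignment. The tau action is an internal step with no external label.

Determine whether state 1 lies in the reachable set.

Guard filter leaves 10 enabled edge(s).
L0 = {0}
L1 = {6}  total {0,6}
L2 = {1}  total {0,1,6}
L3 = {2,3}  total {0,1,2,3,6}
L4 = {5}  total {0,1,2,3,5,6}
R = {0,1,2,3,5,6}
witness 1: tau·c

Answer: REACHABLE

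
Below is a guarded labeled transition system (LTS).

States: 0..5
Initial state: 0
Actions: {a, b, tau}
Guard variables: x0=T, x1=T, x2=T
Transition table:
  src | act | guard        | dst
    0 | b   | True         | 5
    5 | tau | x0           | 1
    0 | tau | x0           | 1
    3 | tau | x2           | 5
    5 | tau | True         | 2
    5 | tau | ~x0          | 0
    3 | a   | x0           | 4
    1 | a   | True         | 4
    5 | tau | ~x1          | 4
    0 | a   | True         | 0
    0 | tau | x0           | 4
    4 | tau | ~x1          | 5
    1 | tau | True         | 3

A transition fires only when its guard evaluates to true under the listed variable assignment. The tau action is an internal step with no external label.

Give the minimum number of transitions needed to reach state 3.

BFS to 3:
  Layer 0: {0}
  Layer 1: {1,4,5}
  Layer 2: {2,3}
first hit 3 at d=2 via tau·tau

Answer: 2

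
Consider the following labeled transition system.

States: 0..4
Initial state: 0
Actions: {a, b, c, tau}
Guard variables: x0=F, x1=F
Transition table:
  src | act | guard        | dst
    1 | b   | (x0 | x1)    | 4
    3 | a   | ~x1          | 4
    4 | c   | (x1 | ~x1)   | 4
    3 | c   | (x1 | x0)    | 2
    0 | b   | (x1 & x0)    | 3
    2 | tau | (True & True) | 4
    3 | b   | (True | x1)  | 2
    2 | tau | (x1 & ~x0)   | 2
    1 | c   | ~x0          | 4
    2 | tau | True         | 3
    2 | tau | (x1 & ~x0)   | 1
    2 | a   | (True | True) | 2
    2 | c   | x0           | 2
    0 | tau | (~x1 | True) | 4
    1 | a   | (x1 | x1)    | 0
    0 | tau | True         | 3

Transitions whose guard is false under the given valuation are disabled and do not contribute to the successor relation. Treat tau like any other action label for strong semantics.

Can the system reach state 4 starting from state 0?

Answer: REACHABLE

Analysis:
9 transition(s) survive guard evaluation.
Layer 0: {0}
Layer 1: {3,4}  cumulative {0,3,4}
Layer 2: {2}  cumulative {0,2,3,4}
R = {0,2,3,4}
trace reaching 4: tau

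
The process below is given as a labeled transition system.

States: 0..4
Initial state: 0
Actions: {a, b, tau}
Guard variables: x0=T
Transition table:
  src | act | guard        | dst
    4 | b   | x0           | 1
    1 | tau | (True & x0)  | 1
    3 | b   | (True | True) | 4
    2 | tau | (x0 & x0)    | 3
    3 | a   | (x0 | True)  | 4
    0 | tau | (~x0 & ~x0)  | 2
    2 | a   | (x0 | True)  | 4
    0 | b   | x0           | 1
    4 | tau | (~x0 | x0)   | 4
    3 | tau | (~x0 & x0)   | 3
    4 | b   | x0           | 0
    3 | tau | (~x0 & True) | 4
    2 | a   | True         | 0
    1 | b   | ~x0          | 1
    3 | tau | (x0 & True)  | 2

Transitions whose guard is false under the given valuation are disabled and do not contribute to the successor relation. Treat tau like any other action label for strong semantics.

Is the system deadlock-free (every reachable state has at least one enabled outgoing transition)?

Answer: DEADLOCK-FREE

Trace:
Reach set: {0,1}
  0: b→1  [1 out]
  1: tau→1  [1 out]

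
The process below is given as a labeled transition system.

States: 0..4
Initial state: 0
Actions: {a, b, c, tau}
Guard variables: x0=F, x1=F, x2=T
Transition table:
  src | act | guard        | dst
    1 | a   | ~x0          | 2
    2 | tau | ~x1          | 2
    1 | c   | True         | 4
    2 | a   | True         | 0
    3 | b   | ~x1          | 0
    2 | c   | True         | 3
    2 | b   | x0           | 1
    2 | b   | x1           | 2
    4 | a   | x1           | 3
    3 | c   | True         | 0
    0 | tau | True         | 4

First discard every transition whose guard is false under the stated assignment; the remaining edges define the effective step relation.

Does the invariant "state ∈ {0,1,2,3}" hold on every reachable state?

Answer: INVARIANT VIOLATED at state 4

Analysis:
Safe = {0,1,2,3}
R = {0,4}
  0: ✓
  4: VIOLATES
witness against invariant: tau → 4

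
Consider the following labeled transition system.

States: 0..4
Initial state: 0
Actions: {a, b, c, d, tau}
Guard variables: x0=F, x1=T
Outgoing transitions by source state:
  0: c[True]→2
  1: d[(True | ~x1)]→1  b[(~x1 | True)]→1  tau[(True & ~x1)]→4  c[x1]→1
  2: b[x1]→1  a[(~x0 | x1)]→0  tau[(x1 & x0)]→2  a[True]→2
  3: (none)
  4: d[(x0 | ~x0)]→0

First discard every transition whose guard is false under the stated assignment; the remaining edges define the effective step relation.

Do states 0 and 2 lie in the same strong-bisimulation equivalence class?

Bisimulation quotient by refinement:
  π0 = {{0,1,2,3,4}}
  π1 = {{0},{1},{2},{3},{4}}
Fixed point at round 2; 5 class(es).
[0]={0}  [2]={2}

Answer: NOT BISIMILAR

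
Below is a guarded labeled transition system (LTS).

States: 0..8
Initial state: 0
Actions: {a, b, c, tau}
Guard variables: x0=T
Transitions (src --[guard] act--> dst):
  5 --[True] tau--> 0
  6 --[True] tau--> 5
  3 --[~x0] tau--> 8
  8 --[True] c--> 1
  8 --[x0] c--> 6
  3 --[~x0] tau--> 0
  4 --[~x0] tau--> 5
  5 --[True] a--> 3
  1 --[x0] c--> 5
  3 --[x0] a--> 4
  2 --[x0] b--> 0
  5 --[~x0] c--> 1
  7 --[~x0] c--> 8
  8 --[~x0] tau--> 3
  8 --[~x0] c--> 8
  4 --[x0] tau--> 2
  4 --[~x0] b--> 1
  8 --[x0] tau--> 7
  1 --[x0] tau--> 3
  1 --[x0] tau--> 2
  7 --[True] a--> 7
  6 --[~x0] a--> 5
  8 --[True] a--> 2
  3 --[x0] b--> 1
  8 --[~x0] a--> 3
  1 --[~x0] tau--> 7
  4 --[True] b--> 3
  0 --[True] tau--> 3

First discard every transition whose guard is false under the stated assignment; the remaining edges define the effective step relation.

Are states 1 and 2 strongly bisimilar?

Refine partition for ~:
  P[0] = {{0,1,2,3,4,5,6,7,8}}
  P[1] = {{0,6},{1},{2},{3},{4},{5},{7},{8}}
  P[2] = {{0},{1},{2},{3},{4},{5},{6},{7},{8}}
Fixed point at round 3; 9 class(es).
[1]={1}  [2]={2}

Answer: NOT BISIMILAR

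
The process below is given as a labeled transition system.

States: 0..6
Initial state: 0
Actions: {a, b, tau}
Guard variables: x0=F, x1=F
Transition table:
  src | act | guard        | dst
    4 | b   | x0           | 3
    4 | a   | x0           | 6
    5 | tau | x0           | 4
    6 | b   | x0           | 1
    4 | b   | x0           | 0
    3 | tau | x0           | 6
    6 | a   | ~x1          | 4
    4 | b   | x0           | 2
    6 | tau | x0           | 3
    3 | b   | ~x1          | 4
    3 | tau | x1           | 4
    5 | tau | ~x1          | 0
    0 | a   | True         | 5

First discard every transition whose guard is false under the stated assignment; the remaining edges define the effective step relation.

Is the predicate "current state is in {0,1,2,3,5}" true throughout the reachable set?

Safe = {0,1,2,3,5}
Reach set: {0,5}
  0: safe
  5: safe

Answer: INVARIANT HOLDS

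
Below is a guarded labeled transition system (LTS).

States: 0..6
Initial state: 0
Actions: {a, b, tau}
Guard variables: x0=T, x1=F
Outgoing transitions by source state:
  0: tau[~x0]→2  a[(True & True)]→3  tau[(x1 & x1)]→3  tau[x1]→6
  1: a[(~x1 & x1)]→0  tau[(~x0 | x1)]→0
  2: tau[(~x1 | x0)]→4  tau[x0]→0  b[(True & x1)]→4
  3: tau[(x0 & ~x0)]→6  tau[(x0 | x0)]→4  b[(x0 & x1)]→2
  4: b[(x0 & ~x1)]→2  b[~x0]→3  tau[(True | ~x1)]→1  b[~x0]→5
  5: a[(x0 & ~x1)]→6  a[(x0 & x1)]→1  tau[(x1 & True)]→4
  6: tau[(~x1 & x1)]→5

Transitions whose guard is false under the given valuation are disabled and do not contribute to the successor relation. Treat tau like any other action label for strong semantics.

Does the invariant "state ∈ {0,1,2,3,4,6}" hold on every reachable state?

Allowed set {0,1,2,3,4,6}
R = {0,1,2,3,4}
  0: safe
  1: safe
  2: safe
  3: safe
  4: safe

Answer: INVARIANT HOLDS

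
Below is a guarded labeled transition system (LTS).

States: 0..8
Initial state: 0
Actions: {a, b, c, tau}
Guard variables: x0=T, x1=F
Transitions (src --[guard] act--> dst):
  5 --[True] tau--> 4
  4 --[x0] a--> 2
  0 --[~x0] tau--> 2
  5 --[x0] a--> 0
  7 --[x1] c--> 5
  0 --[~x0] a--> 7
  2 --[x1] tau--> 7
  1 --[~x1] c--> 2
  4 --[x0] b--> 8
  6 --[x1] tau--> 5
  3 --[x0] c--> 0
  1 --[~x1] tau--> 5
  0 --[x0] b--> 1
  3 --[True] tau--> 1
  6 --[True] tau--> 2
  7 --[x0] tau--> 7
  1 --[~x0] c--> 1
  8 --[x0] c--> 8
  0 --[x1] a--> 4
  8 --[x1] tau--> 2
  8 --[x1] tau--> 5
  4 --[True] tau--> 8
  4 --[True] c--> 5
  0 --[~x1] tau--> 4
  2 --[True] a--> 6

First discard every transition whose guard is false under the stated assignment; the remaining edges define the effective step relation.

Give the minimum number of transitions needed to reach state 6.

Answer: 3

Trace:
Breadth-first toward 6:
  L0 = {0}
  L1 = {1,4}
  L2 = {2,5,8}
  L3 = {6}
first hit 6 at d=3 via b·c·a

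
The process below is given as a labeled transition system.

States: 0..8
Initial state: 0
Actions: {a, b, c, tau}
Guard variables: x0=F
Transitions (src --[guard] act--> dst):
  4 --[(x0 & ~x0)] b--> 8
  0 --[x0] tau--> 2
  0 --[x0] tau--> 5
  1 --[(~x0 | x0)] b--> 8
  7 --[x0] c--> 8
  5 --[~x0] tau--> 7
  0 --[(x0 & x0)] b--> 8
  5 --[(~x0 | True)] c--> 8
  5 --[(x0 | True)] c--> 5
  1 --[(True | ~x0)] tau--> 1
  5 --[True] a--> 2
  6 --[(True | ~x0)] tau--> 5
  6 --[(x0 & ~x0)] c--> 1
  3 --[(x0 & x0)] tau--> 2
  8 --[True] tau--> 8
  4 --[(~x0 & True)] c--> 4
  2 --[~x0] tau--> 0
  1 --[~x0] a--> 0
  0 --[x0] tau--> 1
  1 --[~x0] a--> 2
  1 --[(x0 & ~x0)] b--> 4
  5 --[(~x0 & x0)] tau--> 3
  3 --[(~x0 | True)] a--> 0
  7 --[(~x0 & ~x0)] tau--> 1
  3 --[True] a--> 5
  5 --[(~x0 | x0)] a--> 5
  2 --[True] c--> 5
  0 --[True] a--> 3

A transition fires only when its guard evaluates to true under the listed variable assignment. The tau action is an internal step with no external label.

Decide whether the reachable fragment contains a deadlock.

Answer: DEADLOCK-FREE

Analysis:
R = {0,1,2,3,5,7,8}
  0: a→3  [1 exit(s)]
  1: a→0  a→2  b→8  tau→1  [4 exit(s)]
  2: c→5  tau→0  [2 exit(s)]
  3: a→0  a→5  [2 exit(s)]
  5: a→2  a→5  c→5  c→8  tau→7  [5 exit(s)]
  7: tau→1  [1 exit(s)]
  8: tau→8  [1 exit(s)]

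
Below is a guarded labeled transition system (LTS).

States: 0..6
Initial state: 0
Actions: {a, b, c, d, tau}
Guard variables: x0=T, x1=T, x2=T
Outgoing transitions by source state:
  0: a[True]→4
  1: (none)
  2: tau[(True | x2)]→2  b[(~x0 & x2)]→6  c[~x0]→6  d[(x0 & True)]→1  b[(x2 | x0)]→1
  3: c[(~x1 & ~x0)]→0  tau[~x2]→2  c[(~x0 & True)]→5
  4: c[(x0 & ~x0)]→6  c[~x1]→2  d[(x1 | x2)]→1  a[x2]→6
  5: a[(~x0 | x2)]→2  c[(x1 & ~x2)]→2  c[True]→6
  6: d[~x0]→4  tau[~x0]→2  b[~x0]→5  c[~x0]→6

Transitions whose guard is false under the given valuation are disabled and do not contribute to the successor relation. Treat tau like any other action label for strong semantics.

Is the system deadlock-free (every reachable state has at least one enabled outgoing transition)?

Answer: DEADLOCK at state 1

Working:
Reachable = {0,1,4,6}
  0: a→4  [1 out]
  1: ∅  [deadlock]
  4: a→6  d→1  [2 out]
  6: ∅  [deadlock]
trace reaching 1: a·d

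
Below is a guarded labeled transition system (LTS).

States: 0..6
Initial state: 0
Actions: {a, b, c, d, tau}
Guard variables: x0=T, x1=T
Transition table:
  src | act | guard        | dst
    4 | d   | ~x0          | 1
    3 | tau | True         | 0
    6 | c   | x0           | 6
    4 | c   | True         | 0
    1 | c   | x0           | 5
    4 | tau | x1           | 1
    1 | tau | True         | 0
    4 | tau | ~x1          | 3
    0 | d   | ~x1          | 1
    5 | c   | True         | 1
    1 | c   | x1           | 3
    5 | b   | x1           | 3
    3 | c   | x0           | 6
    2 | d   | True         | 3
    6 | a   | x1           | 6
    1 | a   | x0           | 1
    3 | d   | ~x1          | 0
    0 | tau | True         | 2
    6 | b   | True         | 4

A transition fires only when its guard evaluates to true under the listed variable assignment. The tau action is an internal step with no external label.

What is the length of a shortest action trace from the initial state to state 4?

Answer: 4

Working:
BFS to 4:
  depth 0: {0}
  depth 1: {2}
  depth 2: {3}
  depth 3: {6}
  depth 4: {4}
first hit 4 at d=4 via tau·d·c·b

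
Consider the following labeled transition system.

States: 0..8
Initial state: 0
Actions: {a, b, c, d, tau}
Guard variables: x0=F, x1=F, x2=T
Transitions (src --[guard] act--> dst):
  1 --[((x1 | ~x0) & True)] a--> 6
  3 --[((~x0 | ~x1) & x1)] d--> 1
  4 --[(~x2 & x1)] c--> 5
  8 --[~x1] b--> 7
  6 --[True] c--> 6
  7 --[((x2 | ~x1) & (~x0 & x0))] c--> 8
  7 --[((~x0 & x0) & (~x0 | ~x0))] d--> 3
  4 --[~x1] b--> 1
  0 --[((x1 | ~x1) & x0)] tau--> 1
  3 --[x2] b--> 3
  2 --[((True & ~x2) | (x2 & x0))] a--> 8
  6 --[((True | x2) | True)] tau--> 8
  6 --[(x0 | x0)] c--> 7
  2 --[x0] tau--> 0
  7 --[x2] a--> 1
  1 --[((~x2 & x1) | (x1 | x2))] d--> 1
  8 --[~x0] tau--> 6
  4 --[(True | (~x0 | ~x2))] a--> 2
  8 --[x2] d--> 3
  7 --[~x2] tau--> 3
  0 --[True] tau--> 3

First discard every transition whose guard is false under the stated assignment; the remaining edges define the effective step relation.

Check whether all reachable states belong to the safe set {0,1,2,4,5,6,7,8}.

Answer: INVARIANT VIOLATED at state 3

Analysis:
Safe = {0,1,2,4,5,6,7,8}
R = {0,3}
  0: ok
  3: ✗ unsafe
reach 3 via tau — violates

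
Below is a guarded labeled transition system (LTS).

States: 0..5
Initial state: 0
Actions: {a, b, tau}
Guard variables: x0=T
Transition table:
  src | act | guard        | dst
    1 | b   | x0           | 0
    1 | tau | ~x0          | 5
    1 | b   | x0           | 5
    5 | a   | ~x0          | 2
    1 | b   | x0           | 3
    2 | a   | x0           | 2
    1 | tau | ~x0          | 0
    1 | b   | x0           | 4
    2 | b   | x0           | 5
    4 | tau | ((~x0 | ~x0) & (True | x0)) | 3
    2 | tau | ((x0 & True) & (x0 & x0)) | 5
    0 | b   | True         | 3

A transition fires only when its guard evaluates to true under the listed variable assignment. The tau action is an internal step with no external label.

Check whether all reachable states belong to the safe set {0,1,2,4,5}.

Answer: INVARIANT VIOLATED at state 3

Trace:
Safe = {0,1,2,4,5}
Reach set: {0,3}
  0: ✓
  3: outside
witness against invariant: b → 3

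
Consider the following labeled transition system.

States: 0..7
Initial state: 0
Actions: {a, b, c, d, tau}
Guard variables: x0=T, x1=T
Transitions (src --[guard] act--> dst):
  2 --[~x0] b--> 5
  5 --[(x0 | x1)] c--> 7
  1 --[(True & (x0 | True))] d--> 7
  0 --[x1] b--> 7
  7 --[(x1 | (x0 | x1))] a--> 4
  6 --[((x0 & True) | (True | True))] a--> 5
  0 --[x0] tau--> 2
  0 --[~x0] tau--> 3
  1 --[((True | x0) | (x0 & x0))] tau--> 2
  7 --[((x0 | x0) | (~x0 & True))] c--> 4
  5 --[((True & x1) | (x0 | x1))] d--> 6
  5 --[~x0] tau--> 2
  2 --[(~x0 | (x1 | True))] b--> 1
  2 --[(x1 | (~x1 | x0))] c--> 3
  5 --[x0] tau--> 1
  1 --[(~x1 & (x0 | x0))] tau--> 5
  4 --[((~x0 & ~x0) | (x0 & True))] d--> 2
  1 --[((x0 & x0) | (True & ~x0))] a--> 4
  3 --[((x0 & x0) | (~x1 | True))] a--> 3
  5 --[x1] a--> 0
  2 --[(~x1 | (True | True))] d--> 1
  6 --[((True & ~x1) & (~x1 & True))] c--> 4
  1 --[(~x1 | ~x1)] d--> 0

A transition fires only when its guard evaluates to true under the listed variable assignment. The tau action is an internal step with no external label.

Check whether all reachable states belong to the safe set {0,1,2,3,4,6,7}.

Allowed set {0,1,2,3,4,6,7}
Reachable = {0,1,2,3,4,7}
  0: ok
  1: ok
  2: ok
  3: ok
  4: ok
  7: ok

Answer: INVARIANT HOLDS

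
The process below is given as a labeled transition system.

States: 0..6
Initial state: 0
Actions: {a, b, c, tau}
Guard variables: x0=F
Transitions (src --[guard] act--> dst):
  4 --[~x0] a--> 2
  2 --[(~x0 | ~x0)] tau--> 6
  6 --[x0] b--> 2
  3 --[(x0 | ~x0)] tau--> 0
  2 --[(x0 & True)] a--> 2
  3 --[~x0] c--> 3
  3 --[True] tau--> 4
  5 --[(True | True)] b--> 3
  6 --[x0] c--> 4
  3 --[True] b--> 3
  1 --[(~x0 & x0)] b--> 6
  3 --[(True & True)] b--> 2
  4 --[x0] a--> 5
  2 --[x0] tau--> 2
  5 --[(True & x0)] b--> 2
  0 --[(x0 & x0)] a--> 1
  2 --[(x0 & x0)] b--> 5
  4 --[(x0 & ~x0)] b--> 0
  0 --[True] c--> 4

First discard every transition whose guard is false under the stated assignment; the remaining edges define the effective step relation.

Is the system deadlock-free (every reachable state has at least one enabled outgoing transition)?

Answer: DEADLOCK at state 6

Trace:
R = {0,2,4,6}
  0: c→4  [1 exit(s)]
  2: tau→6  [1 exit(s)]
  4: a→2  [1 exit(s)]
  6: ∅  [deadlock]
witness 6: c·a·tau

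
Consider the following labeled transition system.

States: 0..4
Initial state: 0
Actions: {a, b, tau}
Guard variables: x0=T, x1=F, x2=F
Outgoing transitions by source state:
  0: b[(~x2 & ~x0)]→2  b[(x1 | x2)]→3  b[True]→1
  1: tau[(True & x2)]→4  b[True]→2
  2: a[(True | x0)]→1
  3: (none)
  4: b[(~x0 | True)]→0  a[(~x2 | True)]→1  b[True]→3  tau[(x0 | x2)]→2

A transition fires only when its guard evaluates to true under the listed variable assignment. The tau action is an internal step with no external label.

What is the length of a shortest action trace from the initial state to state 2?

Answer: 2

Working:
Breadth-first toward 2:
  depth 0: {0}
  depth 1: {1}
  depth 2: {2}
depth(2)=2, e.g. b·b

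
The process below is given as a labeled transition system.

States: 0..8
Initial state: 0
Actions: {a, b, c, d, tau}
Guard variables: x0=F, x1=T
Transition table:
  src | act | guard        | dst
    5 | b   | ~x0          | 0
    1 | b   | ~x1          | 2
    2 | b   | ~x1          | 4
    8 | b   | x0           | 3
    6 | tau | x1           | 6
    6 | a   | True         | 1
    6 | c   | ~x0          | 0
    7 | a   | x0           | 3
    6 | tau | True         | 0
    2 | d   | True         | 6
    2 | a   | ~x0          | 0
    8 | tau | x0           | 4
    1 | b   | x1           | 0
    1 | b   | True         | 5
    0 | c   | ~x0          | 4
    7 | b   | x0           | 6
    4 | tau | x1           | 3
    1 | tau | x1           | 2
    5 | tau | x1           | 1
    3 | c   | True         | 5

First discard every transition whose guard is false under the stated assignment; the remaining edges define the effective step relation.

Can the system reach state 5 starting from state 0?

Answer: REACHABLE

Analysis:
Guard filter leaves 14 enabled edge(s).
depth 0: {0}
depth 1: {4}  total {0,4}
depth 2: {3}  total {0,3,4}
depth 3: {5}  total {0,3,4,5}
depth 4: {1}  total {0,1,3,4,5}
depth 5: {2}  total {0,1,2,3,4,5}
depth 6: {6}  total {0,1,2,3,4,5,6}
Reachable = {0,1,2,3,4,5,6}
witness 5: c·tau·c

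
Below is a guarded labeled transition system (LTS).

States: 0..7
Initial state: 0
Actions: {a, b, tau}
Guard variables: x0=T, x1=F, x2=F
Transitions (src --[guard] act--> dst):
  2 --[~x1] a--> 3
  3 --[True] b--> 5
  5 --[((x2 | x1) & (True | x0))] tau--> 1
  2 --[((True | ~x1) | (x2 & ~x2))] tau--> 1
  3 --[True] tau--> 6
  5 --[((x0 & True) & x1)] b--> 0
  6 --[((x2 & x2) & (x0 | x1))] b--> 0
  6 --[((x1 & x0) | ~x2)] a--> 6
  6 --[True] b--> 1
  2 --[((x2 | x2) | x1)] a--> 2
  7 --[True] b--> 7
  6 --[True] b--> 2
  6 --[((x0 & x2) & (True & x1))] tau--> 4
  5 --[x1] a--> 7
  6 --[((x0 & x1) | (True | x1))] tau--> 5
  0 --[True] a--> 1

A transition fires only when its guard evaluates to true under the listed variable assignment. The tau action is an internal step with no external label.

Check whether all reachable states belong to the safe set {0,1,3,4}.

Answer: INVARIANT HOLDS

Working:
Inv-set: {0,1,3,4}
Reachable = {0,1}
  0: ✓
  1: ✓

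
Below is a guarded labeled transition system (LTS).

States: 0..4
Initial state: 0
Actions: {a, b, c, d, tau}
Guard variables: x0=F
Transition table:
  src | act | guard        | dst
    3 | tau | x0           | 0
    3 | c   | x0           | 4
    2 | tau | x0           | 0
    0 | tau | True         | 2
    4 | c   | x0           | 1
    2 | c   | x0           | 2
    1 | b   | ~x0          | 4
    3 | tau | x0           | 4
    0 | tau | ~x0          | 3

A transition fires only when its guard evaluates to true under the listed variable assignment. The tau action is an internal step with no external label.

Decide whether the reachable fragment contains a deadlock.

Reach set: {0,2,3}
  0: tau→2  tau→3  [2 exit(s)]
  2: ∅  [deadlock]
  3: ∅  [deadlock]
witness 2: tau

Answer: DEADLOCK at state 2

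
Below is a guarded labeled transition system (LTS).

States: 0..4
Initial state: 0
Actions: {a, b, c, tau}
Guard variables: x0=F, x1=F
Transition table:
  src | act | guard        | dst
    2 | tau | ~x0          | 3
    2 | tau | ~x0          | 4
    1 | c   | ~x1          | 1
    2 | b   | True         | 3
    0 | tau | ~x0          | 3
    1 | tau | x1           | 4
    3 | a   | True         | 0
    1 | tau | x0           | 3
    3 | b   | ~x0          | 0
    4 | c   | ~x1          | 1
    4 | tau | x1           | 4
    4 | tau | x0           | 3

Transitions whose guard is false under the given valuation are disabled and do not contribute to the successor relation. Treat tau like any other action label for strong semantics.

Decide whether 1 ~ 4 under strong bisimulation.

Answer: BISIMILAR

Analysis:
Bisimulation quotient by refinement:
  round 0: {{0,1,2,3,4}}
  round 1: {{0},{1,4},{2},{3}}
Fixed point at round 2; 4 class(es).
class of 1: {1,4}; class of 4: {1,4}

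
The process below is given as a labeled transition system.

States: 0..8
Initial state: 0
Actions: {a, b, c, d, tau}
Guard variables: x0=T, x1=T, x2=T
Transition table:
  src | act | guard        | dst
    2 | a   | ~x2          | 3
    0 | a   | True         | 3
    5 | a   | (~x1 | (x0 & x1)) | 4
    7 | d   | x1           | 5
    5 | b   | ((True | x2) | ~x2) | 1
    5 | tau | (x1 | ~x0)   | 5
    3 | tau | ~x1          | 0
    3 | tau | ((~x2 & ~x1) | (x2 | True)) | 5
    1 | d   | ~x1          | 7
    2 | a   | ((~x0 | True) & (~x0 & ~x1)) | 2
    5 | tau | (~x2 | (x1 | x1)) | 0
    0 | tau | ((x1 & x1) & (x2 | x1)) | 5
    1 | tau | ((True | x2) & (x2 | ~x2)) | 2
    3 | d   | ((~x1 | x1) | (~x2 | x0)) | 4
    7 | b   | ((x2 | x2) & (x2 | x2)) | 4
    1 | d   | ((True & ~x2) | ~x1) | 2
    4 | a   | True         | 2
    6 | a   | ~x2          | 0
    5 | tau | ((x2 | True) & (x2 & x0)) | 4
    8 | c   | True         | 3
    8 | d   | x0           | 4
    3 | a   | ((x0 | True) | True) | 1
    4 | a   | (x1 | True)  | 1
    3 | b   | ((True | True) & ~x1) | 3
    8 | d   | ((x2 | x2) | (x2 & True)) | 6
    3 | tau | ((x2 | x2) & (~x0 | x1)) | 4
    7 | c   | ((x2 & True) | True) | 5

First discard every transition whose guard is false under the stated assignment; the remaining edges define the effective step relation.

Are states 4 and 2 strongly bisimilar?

Refine partition for ~:
  round 0: {{0,1,2,3,4,5,6,7,8}}
  round 1: {{0},{1},{2,6},{3},{4},{5},{7},{8}}
stable after 2 split(s): 8 block(s)
4∈{4}, 2∈{2,6}

Answer: NOT BISIMILAR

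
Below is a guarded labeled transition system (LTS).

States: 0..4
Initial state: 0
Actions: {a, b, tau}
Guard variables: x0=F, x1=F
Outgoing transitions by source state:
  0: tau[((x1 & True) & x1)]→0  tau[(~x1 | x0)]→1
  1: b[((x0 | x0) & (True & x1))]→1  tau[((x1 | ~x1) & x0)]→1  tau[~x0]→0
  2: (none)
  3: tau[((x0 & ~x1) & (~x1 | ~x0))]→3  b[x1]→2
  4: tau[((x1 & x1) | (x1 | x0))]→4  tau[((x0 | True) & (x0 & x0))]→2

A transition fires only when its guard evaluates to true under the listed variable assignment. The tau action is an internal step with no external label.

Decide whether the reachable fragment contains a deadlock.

Answer: DEADLOCK-FREE

Working:
Reachable = {0,1}
  0: tau→1  [deg 1]
  1: tau→0  [deg 1]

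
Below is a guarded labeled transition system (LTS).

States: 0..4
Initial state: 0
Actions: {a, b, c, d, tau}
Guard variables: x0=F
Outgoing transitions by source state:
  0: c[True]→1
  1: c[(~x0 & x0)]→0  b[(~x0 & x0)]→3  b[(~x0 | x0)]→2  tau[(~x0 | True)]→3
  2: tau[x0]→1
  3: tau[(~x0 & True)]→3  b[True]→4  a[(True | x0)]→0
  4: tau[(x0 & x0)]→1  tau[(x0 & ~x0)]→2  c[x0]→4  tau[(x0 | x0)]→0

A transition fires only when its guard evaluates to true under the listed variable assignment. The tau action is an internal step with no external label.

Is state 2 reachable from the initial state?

Guard filter leaves 6 enabled edge(s).
L0 = {0}
L1 = {1}  total {0,1}
L2 = {2,3}  total {0,1,2,3}
L3 = {4}  total {0,1,2,3,4}
Reachable = {0,1,2,3,4}
witness 2: c·b

Answer: REACHABLE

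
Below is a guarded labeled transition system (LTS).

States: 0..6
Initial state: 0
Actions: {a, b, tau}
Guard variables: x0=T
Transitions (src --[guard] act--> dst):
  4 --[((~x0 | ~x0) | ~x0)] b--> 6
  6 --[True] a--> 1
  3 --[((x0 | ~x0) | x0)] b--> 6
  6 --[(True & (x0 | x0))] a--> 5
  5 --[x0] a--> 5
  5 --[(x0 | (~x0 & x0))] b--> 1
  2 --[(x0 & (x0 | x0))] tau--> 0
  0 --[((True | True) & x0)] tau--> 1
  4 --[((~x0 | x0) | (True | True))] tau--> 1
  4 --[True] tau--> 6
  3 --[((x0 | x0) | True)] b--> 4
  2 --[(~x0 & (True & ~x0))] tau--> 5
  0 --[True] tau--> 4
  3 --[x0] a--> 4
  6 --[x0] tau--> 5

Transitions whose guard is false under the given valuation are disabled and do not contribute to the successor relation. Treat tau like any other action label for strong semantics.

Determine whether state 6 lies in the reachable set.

Answer: REACHABLE

Trace:
After dropping false guards: 13 live edges.
depth 0: {0}
depth 1: {1,4}  total {0,1,4}
depth 2: {6}  total {0,1,4,6}
depth 3: {5}  total {0,1,4,5,6}
R = {0,1,4,5,6}
Path to 6: tau·tau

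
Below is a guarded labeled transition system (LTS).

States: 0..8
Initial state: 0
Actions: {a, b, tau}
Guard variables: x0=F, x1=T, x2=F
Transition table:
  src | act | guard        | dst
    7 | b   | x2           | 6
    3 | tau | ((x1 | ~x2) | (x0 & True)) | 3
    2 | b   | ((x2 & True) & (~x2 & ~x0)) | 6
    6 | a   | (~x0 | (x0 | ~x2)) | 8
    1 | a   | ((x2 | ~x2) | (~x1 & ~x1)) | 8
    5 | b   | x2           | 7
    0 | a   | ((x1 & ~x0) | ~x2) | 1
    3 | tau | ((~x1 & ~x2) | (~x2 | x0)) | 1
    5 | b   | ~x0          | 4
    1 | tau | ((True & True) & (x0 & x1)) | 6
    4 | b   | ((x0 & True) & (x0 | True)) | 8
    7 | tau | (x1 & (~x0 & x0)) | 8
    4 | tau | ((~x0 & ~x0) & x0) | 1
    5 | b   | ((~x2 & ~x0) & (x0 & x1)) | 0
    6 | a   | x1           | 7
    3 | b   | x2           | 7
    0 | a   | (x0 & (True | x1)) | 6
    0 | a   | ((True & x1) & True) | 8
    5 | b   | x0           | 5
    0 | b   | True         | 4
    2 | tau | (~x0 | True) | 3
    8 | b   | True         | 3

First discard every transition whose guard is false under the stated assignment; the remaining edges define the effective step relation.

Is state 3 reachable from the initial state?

Guard filter leaves 11 enabled edge(s).
depth 0: {0}
depth 1: {1,4,8}  cumulative {0,1,4,8}
depth 2: {3}  cumulative {0,1,3,4,8}
Reachable = {0,1,3,4,8}
witness 3: a·b

Answer: REACHABLE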